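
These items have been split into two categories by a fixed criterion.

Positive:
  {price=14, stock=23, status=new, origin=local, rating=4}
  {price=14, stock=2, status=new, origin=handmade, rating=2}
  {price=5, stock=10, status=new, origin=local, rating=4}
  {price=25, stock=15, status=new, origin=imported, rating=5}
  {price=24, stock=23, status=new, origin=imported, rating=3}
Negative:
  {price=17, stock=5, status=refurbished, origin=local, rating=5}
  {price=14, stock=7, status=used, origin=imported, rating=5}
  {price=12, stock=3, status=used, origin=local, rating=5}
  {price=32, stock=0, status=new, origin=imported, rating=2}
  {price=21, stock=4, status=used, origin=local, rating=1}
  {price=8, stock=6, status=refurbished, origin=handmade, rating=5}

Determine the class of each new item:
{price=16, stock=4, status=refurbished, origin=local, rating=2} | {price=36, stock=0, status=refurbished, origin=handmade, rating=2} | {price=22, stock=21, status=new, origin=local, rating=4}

Negative, Negative, Positive

Rule: status is new AND stock ≥ 2. This holds for each 'Positive' example and fails for each 'Negative' one.
{price=16, stock=4, status=refurbished, origin=local, rating=2} — status is refurbished, stock = 4, hence Negative. {price=36, stock=0, status=refurbished, origin=handmade, rating=2} — status is refurbished, stock = 0, hence Negative. {price=22, stock=21, status=new, origin=local, rating=4} — status is new, stock = 21, hence Positive.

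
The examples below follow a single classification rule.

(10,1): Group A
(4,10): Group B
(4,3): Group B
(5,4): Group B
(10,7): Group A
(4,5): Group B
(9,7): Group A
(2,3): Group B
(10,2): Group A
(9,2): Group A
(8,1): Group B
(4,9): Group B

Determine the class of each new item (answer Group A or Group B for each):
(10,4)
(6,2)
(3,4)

Group A, Group B, Group B

The simplest hypothesis consistent with all the labels is: first ≥ 9.
(10,4): Group A (first 10).
(6,2): Group B (first 6).
(3,4): Group B (first 3).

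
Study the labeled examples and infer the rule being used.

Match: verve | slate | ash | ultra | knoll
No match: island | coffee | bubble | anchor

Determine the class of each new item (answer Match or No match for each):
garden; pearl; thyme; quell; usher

No match, Match, Match, Match, Match

'Match' ⟺ odd length.
garden: No match (length 6).
pearl: Match (length 5).
thyme: Match (length 5).
quell: Match (length 5).
usher: Match (length 5).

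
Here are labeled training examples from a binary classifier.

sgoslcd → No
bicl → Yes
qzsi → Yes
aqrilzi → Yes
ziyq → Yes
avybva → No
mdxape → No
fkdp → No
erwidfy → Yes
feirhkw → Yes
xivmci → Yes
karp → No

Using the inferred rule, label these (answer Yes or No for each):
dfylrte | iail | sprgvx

Looking at the examples, the only property every 'Yes' case has and every 'No' case lacks is: contains 'i'.
dfylrte: No (no 'i').
iail: Yes (has 'i').
sprgvx: No (no 'i').

No, Yes, No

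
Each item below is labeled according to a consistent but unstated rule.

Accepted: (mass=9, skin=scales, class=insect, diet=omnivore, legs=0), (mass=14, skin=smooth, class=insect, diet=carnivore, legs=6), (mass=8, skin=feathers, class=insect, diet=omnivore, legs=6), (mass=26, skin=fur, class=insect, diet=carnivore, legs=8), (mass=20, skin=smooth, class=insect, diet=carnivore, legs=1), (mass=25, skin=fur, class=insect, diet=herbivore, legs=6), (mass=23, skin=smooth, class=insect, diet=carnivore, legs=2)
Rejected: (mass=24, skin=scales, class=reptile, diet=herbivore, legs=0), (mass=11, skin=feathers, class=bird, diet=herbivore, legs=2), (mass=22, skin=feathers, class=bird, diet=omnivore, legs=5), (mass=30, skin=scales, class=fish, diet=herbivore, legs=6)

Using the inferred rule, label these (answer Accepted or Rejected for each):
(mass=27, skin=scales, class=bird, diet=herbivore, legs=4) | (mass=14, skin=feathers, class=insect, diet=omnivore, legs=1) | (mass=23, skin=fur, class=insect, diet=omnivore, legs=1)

Rejected, Accepted, Accepted

'Accepted' ⟺ class is insect.
(mass=27, skin=scales, class=bird, diet=herbivore, legs=4) — class is bird, hence Rejected. (mass=14, skin=feathers, class=insect, diet=omnivore, legs=1) — class is insect, hence Accepted. (mass=23, skin=fur, class=insect, diet=omnivore, legs=1) — class is insect, hence Accepted.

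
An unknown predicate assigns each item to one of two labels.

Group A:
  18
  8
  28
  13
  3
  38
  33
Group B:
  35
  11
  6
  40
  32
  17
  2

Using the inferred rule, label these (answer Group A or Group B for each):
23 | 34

Rule: ≡ 3 (mod 5). This holds for each 'Group A' example and fails for each 'Group B' one.
23: Group A (23 mod 5 = 3). 34: Group B (34 mod 5 = 4).

Group A, Group B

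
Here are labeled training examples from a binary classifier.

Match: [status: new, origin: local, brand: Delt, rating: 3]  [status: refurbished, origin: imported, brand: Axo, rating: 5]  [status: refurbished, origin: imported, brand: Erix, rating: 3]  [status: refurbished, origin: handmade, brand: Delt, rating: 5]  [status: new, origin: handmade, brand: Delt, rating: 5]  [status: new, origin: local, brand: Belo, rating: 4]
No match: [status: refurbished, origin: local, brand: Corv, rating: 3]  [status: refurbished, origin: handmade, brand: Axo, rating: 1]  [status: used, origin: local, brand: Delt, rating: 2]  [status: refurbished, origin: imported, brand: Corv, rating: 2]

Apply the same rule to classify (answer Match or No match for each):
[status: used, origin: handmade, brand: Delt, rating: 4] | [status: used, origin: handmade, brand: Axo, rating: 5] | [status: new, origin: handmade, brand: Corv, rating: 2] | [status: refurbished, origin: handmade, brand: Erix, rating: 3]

Match, Match, No match, Match

The pattern is that an item is 'Match' exactly when: brand is not Corv AND rating ≥ 3.
[status: used, origin: handmade, brand: Delt, rating: 4]: brand is Delt, rating = 4 — matches, so Match. [status: used, origin: handmade, brand: Axo, rating: 5]: brand is Axo, rating = 5 — matches, so Match. [status: new, origin: handmade, brand: Corv, rating: 2]: brand is Corv, rating = 2 — doesn't qualify, so No match. [status: refurbished, origin: handmade, brand: Erix, rating: 3]: brand is Erix, rating = 3 — matches, so Match.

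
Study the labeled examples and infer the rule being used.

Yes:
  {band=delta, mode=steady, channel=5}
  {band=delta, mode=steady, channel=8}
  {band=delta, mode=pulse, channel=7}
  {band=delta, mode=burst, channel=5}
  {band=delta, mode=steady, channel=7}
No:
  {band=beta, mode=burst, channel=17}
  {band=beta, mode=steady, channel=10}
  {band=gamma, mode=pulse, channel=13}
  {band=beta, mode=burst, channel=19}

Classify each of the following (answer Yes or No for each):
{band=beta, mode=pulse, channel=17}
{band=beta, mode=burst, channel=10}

No, No

The classifier is using: band is delta.
{band=beta, mode=pulse, channel=17}: band is beta — doesn't match, so No.
{band=beta, mode=burst, channel=10}: band is beta — doesn't match, so No.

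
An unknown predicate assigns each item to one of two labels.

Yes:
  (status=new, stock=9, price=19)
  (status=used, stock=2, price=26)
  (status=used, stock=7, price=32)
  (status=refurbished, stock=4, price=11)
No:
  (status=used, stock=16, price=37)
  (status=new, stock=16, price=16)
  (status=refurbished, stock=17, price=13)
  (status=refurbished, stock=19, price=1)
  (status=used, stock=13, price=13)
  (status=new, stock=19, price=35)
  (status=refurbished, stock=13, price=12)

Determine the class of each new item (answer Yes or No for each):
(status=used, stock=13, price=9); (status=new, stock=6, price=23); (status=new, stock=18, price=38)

Rule: stock ≤ 9. This holds for each 'Yes' example and fails for each 'No' one.

No, Yes, No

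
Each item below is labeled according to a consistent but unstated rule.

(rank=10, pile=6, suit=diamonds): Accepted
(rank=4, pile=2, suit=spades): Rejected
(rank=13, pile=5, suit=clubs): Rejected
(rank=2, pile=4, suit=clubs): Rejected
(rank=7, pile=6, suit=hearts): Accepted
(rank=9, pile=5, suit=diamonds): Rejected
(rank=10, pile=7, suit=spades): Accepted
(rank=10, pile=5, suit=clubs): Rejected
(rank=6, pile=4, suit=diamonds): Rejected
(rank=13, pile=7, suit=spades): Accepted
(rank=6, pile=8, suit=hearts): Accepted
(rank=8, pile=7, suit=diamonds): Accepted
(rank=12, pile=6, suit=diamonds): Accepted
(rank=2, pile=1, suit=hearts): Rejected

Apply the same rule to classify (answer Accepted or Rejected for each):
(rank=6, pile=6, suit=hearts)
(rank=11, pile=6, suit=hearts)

The rule appears to be: pile ≥ 6.

Accepted, Accepted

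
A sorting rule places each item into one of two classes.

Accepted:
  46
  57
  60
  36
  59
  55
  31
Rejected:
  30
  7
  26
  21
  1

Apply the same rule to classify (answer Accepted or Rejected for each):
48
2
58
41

Accepted, Rejected, Accepted, Accepted

'Accepted' ⟺ at least 31.
48 → 48 ≥ 31 → Accepted. 2 → 2 < 31 → Rejected. 58 → 58 ≥ 31 → Accepted. 41 → 41 ≥ 31 → Accepted.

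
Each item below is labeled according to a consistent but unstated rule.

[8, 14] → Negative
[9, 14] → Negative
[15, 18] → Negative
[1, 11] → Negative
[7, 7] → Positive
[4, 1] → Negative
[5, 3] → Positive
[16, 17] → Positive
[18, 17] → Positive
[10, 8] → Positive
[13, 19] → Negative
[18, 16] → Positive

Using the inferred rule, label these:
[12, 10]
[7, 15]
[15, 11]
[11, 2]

Rule: |first − second| ≤ 2. This holds for each 'Positive' example and fails for each 'Negative' one.
Positive: [12, 10], since |12−10| = 2. Negative: [7, 15], since |7−15| = 8. Negative: [15, 11], since |15−11| = 4. Negative: [11, 2], since |11−2| = 9.

Positive, Negative, Negative, Negative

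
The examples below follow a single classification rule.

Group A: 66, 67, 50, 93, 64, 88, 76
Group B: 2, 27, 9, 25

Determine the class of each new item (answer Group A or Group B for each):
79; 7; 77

Group A, Group B, Group A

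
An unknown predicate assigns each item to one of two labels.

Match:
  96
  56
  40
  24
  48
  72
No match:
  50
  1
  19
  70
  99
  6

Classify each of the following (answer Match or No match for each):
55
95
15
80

The classifier is using: multiple of 4.
55 → 55 = 4·13 + 3 → No match.
95 → 95 = 4·23 + 3 → No match.
15 → 15 = 4·3 + 3 → No match.
80 → 80 = 4·20 → Match.

No match, No match, No match, Match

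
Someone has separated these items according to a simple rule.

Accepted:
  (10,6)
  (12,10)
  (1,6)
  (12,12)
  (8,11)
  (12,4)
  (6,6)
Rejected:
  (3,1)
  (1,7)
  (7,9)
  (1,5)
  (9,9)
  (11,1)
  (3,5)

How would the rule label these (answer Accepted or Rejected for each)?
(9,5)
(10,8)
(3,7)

'Accepted' ⟺ product is even.
(9,5) — 9·5 = 45, hence Rejected. (10,8) — 10·8 = 80, hence Accepted. (3,7) — 3·7 = 21, hence Rejected.

Rejected, Accepted, Rejected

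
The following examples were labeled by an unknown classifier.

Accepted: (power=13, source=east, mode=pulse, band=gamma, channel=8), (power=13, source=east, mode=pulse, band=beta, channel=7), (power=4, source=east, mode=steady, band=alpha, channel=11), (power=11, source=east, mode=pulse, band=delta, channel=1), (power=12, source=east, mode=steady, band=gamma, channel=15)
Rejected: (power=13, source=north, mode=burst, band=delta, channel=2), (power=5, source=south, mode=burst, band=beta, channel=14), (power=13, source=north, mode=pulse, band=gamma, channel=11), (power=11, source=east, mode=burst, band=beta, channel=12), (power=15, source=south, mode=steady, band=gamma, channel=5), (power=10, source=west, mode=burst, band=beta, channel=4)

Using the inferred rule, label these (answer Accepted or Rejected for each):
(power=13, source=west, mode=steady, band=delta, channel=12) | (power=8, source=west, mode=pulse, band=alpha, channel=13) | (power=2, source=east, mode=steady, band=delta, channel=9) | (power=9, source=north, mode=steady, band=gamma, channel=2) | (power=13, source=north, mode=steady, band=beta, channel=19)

Rejected, Rejected, Accepted, Rejected, Rejected

The classifier is using: source is east AND channel ≠ 12.
(power=13, source=west, mode=steady, band=delta, channel=12): Rejected (source is west, channel = 12). (power=8, source=west, mode=pulse, band=alpha, channel=13): Rejected (source is west, channel = 13). (power=2, source=east, mode=steady, band=delta, channel=9): Accepted (source is east, channel = 9). (power=9, source=north, mode=steady, band=gamma, channel=2): Rejected (source is north, channel = 2). (power=13, source=north, mode=steady, band=beta, channel=19): Rejected (source is north, channel = 19).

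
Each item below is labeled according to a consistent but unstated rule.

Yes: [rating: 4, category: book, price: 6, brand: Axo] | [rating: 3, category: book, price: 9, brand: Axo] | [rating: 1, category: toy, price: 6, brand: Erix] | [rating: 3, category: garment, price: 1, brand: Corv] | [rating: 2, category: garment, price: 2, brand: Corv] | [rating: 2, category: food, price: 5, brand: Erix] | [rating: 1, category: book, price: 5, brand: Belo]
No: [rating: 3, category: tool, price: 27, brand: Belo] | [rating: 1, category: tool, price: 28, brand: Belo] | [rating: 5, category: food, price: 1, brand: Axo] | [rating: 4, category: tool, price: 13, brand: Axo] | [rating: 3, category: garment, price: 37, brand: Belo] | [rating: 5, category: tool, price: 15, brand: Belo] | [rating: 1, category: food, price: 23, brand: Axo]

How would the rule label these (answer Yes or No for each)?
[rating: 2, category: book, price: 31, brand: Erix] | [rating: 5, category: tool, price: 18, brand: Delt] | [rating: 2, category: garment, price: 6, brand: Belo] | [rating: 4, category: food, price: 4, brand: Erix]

No, No, Yes, Yes

A rule that fits every label: rating ≤ 4 AND price ≤ 9 — true of each 'Yes' example, false of each 'No' one.
[rating: 2, category: book, price: 31, brand: Erix]: rating = 2, price = 31 — fails the rule, so No.
[rating: 5, category: tool, price: 18, brand: Delt]: rating = 5, price = 18 — fails the rule, so No.
[rating: 2, category: garment, price: 6, brand: Belo]: rating = 2, price = 6 — has this property, so Yes.
[rating: 4, category: food, price: 4, brand: Erix]: rating = 4, price = 4 — has this property, so Yes.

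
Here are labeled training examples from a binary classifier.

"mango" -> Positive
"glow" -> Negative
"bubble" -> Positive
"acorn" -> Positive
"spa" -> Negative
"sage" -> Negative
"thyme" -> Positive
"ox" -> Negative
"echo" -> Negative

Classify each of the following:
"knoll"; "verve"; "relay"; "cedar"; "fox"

Positive, Positive, Positive, Positive, Negative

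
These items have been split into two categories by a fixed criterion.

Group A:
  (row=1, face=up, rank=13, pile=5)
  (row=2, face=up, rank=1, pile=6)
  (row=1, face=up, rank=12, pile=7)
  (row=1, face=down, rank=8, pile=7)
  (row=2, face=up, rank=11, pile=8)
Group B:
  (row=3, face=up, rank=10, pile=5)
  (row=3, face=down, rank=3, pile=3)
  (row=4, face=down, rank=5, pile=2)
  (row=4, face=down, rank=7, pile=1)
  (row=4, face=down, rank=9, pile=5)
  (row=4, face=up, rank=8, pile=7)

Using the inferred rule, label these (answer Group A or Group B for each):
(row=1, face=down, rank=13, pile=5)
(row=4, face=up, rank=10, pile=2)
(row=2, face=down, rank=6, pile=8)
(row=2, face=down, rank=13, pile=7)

Group A, Group B, Group A, Group A

All 'Group A' examples share one property — row ≤ 2 — and every 'Group B' example lacks it.
(row=1, face=down, rank=13, pile=5): row = 1 — has this property, so Group A. (row=4, face=up, rank=10, pile=2): row = 4 — does not fit, so Group B. (row=2, face=down, rank=6, pile=8): row = 2 — has this property, so Group A. (row=2, face=down, rank=13, pile=7): row = 2 — has this property, so Group A.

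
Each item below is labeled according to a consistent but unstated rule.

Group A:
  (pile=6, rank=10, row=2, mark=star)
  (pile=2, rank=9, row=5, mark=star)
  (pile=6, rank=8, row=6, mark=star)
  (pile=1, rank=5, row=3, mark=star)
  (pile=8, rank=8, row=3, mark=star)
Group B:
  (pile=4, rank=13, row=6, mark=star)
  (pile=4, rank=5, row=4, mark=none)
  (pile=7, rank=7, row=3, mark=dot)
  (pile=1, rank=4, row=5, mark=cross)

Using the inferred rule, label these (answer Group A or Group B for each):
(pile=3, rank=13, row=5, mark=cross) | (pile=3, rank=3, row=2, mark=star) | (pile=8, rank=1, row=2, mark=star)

The classifier is using: mark is star AND rank ≤ 10.

Group B, Group A, Group A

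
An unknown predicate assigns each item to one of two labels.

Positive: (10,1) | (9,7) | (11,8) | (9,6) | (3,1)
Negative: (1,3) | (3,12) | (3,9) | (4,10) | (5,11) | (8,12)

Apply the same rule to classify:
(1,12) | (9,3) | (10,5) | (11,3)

Negative, Positive, Positive, Positive

The distinguishing property — first > second — holds for all the 'Positive' cases and none of the 'Negative' cases.
(1,12): 1 < 12 — doesn't qualify, so Negative.
(9,3): 9 > 3 — fits, so Positive.
(10,5): 10 > 5 — fits, so Positive.
(11,3): 11 > 3 — fits, so Positive.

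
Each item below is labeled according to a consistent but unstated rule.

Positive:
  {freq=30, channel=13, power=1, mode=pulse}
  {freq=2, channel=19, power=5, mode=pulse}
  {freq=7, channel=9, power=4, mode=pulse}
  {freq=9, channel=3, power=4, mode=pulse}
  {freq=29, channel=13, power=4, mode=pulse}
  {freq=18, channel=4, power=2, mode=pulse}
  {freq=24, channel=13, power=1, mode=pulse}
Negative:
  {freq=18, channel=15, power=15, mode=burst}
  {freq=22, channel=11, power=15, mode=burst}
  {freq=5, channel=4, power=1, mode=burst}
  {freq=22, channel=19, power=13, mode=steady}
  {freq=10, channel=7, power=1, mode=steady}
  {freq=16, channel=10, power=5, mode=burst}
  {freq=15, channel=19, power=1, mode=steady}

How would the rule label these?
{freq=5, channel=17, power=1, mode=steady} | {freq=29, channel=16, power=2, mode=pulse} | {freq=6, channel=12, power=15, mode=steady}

Negative, Positive, Negative

The simplest hypothesis consistent with all the labels is: mode is pulse.
{freq=5, channel=17, power=1, mode=steady} → mode is steady → Negative. {freq=29, channel=16, power=2, mode=pulse} → mode is pulse → Positive. {freq=6, channel=12, power=15, mode=steady} → mode is steady → Negative.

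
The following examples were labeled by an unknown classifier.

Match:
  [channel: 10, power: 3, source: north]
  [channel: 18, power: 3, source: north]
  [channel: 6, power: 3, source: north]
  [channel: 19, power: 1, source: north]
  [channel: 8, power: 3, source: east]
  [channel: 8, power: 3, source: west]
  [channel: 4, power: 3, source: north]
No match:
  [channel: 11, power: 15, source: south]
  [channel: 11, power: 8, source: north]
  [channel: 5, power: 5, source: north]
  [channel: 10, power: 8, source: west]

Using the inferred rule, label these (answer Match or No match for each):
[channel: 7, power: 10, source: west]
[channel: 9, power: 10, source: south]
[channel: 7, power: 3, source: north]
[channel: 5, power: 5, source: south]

The simplest hypothesis consistent with all the labels is: power ≤ 3.

No match, No match, Match, No match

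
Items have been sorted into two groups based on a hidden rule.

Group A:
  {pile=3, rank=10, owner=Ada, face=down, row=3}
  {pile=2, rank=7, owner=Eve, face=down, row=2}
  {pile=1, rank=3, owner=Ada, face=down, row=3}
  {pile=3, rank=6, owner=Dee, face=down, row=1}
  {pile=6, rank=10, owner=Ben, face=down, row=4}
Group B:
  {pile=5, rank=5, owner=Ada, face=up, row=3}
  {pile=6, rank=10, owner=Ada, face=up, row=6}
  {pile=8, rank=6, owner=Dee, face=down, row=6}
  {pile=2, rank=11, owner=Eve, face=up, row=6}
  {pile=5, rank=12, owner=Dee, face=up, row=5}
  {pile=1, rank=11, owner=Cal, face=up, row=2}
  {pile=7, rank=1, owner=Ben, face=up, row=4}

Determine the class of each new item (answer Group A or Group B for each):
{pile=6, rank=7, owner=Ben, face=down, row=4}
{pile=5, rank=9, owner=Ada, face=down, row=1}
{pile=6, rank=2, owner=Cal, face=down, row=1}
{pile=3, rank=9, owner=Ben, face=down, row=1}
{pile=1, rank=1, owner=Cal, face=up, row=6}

Group A, Group A, Group A, Group A, Group B

The distinguishing property — face is down AND row ≤ 4 — holds for all the 'Group A' cases and none of the 'Group B' cases.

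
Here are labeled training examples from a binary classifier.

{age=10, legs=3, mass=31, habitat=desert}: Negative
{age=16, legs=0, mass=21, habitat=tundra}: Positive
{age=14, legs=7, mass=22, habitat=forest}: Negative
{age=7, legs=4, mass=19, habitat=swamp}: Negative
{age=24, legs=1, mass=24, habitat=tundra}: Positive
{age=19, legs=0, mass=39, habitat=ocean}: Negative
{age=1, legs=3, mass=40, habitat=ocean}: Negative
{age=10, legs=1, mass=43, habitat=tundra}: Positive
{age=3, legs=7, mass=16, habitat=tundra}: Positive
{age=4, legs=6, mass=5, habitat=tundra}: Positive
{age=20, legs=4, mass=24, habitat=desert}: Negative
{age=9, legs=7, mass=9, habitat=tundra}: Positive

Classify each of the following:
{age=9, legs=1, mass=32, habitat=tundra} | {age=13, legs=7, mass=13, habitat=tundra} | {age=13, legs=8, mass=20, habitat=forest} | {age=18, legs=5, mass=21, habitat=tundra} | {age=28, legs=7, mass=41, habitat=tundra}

Comparing the two groups points to one rule — habitat is tundra.
{age=9, legs=1, mass=32, habitat=tundra}: Positive (habitat is tundra). {age=13, legs=7, mass=13, habitat=tundra}: Positive (habitat is tundra). {age=13, legs=8, mass=20, habitat=forest}: Negative (habitat is forest). {age=18, legs=5, mass=21, habitat=tundra}: Positive (habitat is tundra). {age=28, legs=7, mass=41, habitat=tundra}: Positive (habitat is tundra).

Positive, Positive, Negative, Positive, Positive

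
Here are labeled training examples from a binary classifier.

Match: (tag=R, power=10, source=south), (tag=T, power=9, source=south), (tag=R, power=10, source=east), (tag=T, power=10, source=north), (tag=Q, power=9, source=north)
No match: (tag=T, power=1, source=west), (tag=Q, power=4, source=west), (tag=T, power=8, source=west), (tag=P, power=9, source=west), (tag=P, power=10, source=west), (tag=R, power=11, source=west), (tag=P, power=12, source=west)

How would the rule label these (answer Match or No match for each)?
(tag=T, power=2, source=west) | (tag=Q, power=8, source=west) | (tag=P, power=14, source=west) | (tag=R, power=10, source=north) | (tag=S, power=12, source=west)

No match, No match, No match, Match, No match

The common property of the 'Match' items is: source is not west. No 'No match' item has it.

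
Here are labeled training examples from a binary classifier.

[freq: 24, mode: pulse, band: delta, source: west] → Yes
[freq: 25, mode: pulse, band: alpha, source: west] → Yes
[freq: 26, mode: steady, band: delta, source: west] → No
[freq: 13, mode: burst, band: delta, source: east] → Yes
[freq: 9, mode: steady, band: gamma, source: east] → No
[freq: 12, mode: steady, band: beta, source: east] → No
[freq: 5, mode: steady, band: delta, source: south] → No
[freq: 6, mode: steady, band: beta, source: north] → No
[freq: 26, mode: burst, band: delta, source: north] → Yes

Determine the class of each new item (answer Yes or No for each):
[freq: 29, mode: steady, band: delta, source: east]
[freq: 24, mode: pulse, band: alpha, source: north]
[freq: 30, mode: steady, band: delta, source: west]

One predicate separates the groups cleanly: mode is not steady.
[freq: 29, mode: steady, band: delta, source: east]: No (mode is steady).
[freq: 24, mode: pulse, band: alpha, source: north]: Yes (mode is pulse).
[freq: 30, mode: steady, band: delta, source: west]: No (mode is steady).

No, Yes, No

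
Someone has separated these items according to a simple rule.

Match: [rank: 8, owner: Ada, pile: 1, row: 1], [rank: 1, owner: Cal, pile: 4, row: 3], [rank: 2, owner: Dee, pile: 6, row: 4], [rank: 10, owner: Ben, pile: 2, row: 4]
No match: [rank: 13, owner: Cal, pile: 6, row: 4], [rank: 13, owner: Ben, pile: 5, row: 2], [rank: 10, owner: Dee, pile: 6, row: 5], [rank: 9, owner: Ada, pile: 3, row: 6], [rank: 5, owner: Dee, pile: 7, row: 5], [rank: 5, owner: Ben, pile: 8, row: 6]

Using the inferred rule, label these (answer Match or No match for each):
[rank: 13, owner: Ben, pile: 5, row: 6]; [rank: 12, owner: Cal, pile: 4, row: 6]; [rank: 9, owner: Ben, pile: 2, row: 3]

Every 'Match' example satisfies: row ≤ 4 AND rank ≤ 10. None of the 'No match' examples do.
[rank: 13, owner: Ben, pile: 5, row: 6] → row = 6, rank = 13 → No match.
[rank: 12, owner: Cal, pile: 4, row: 6] → row = 6, rank = 12 → No match.
[rank: 9, owner: Ben, pile: 2, row: 3] → row = 3, rank = 9 → Match.

No match, No match, Match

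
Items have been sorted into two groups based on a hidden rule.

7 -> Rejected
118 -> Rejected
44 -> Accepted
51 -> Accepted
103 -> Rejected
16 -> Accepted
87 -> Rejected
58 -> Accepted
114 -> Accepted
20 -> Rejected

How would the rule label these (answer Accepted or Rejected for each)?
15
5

Rejected, Rejected

The classifier is using: ≡ 2 (mod 7).
15: 15 mod 7 = 1 — does not pass, so Rejected. 5: 5 mod 7 = 5 — does not pass, so Rejected.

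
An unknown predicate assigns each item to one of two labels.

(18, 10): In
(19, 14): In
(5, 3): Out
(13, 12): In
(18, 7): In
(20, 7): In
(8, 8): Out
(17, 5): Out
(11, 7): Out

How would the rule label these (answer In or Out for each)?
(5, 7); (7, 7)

Out, Out

The simplest hypothesis consistent with all the labels is: sum ≥ 25.
(5, 7): 5+7 = 12, doesn't qualify → Out.
(7, 7): 7+7 = 14, doesn't qualify → Out.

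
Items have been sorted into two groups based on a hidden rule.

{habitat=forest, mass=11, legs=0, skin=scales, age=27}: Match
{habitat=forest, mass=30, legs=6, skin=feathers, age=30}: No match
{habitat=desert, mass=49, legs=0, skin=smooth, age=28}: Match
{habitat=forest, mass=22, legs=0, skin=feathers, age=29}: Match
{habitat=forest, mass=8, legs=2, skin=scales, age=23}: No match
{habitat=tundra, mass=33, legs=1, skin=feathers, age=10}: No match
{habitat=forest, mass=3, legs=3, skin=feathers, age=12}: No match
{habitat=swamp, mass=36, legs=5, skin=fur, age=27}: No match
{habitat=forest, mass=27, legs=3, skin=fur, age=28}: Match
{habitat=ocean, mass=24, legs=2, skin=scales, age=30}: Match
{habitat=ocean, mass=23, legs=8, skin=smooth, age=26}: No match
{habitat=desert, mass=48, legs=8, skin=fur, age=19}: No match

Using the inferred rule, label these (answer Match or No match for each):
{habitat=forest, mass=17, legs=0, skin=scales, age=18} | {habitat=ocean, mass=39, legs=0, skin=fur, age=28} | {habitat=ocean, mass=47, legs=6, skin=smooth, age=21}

The simplest hypothesis consistent with all the labels is: legs ≤ 3 AND age ≥ 26.
{habitat=forest, mass=17, legs=0, skin=scales, age=18}: legs = 0, age = 18, doesn't qualify → No match. {habitat=ocean, mass=39, legs=0, skin=fur, age=28}: legs = 0, age = 28, qualifies → Match. {habitat=ocean, mass=47, legs=6, skin=smooth, age=21}: legs = 6, age = 21, doesn't qualify → No match.

No match, Match, No match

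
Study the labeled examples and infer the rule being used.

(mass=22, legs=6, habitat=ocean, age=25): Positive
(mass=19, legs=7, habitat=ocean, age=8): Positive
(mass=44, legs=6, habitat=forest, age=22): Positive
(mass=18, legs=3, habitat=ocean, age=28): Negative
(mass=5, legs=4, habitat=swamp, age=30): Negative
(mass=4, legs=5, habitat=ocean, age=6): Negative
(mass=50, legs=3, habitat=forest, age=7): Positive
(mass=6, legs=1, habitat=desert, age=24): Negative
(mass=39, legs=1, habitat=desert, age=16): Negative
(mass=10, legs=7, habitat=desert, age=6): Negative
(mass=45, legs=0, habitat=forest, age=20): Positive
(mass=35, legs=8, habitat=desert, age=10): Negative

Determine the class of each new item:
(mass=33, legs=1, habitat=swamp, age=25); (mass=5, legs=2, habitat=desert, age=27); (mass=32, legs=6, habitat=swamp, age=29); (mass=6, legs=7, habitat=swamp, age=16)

Positive, Negative, Positive, Negative

'Positive' ⟺ habitat is not desert AND mass ≥ 19.
(mass=33, legs=1, habitat=swamp, age=25): Positive (habitat is swamp, mass = 33).
(mass=5, legs=2, habitat=desert, age=27): Negative (habitat is desert, mass = 5).
(mass=32, legs=6, habitat=swamp, age=29): Positive (habitat is swamp, mass = 32).
(mass=6, legs=7, habitat=swamp, age=16): Negative (habitat is swamp, mass = 6).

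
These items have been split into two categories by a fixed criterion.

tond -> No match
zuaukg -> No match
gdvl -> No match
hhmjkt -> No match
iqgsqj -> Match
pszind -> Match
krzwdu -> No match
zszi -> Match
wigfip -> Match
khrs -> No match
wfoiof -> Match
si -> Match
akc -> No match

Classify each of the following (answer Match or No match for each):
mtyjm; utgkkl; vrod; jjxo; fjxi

No match, No match, No match, No match, Match

The common property of the 'Match' items is: contains 'i'. No 'No match' item has it.
mtyjm: no 'i' — does not fit, so No match.
utgkkl: no 'i' — does not fit, so No match.
vrod: no 'i' — does not fit, so No match.
jjxo: no 'i' — does not fit, so No match.
fjxi: has 'i' — matches, so Match.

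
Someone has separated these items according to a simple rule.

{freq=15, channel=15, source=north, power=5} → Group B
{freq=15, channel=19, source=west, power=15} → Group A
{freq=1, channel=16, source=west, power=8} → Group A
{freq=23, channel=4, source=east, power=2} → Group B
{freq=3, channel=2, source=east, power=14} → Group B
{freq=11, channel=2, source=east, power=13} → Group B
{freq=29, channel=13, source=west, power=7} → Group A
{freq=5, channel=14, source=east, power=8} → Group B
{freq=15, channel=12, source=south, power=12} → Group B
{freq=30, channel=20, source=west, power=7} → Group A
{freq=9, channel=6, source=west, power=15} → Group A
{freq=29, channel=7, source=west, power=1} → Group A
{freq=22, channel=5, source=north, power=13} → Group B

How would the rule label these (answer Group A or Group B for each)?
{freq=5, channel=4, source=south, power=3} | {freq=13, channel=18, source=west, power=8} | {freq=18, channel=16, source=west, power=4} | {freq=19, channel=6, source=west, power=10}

The pattern is that an item is 'Group A' exactly when: source is west.
{freq=5, channel=4, source=south, power=3}: Group B (source is south). {freq=13, channel=18, source=west, power=8}: Group A (source is west). {freq=18, channel=16, source=west, power=4}: Group A (source is west). {freq=19, channel=6, source=west, power=10}: Group A (source is west).

Group B, Group A, Group A, Group A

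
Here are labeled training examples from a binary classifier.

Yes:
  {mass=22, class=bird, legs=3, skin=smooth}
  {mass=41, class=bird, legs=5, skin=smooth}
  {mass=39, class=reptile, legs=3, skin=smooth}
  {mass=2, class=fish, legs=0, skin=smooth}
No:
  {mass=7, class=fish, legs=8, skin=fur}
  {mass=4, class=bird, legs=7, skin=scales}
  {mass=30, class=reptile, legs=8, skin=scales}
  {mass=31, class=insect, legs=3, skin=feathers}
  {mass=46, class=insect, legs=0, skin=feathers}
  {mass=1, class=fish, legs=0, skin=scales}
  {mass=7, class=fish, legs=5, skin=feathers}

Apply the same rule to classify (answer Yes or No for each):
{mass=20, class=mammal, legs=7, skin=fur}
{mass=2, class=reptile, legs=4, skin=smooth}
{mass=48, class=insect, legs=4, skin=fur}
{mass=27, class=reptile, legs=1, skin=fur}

The distinguishing property — skin is smooth — holds for all the 'Yes' cases and none of the 'No' cases.
{mass=20, class=mammal, legs=7, skin=fur} — skin is fur, hence No.
{mass=2, class=reptile, legs=4, skin=smooth} — skin is smooth, hence Yes.
{mass=48, class=insect, legs=4, skin=fur} — skin is fur, hence No.
{mass=27, class=reptile, legs=1, skin=fur} — skin is fur, hence No.

No, Yes, No, No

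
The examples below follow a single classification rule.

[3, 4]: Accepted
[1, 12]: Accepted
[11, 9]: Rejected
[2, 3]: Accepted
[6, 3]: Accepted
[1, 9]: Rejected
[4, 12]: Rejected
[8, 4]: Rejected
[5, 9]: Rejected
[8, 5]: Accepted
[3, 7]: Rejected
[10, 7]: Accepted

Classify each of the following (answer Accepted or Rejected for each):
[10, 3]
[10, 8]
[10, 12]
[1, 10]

Accepted, Rejected, Rejected, Accepted

Every 'Accepted' example satisfies: sum is odd. None of the 'Rejected' examples do.
[10, 3]: Accepted (10+3 = 13). [10, 8]: Rejected (10+8 = 18). [10, 12]: Rejected (10+12 = 22). [1, 10]: Accepted (1+10 = 11).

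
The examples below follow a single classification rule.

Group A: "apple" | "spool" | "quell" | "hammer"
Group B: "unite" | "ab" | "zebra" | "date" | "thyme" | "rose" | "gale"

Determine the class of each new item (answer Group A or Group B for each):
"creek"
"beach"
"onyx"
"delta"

Group A, Group B, Group B, Group B

The simplest hypothesis consistent with all the labels is: has a double letter.
Group A: "creek", since 'ee' doubled.
Group B: "beach", since no doubled letter.
Group B: "onyx", since no doubled letter.
Group B: "delta", since no doubled letter.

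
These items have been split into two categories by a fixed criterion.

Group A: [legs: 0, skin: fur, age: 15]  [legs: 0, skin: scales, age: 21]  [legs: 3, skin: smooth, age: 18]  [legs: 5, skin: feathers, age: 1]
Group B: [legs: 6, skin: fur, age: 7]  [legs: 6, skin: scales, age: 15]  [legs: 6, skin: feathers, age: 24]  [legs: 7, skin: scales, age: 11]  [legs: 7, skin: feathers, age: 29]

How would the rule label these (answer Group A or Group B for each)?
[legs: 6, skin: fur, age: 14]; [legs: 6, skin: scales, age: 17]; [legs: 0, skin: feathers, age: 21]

Group B, Group B, Group A

The simplest hypothesis consistent with all the labels is: legs ≤ 5.
Group B: [legs: 6, skin: fur, age: 14], since legs = 6. Group B: [legs: 6, skin: scales, age: 17], since legs = 6. Group A: [legs: 0, skin: feathers, age: 21], since legs = 0.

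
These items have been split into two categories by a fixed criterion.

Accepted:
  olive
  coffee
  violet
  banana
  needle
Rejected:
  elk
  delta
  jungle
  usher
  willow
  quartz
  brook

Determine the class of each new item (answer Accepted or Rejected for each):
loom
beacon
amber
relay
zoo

Rejected, Accepted, Rejected, Rejected, Rejected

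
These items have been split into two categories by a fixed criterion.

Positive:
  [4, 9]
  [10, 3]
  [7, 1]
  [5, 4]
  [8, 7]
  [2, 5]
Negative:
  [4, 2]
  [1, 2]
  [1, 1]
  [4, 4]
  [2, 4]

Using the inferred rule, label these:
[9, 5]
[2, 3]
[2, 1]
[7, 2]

One predicate separates the groups cleanly: max ≥ 5.
[9, 5]: max 9, has this property → Positive.
[2, 3]: max 3, fails the rule → Negative.
[2, 1]: max 2, fails the rule → Negative.
[7, 2]: max 7, has this property → Positive.

Positive, Negative, Negative, Positive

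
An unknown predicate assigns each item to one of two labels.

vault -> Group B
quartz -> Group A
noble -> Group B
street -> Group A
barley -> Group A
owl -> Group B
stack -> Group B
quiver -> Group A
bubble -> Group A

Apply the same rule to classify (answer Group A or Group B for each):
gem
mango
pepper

One predicate separates the groups cleanly: even length.

Group B, Group B, Group A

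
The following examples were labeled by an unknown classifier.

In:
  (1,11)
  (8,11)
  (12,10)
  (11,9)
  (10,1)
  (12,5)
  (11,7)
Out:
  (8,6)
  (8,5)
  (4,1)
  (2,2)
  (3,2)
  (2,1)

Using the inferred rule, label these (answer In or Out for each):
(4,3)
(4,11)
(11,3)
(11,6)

Out, In, In, In

One predicate separates the groups cleanly: max ≥ 9.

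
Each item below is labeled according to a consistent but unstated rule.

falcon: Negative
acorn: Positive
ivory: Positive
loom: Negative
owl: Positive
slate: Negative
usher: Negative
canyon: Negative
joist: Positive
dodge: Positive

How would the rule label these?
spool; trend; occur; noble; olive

'Positive' ⟺ odd length AND contains 'o'.
spool: length 5, has 'o' — fits, so Positive. trend: length 5, no 'o' — does not satisfy this, so Negative. occur: length 5, has 'o' — fits, so Positive. noble: length 5, has 'o' — fits, so Positive. olive: length 5, has 'o' — fits, so Positive.

Positive, Negative, Positive, Positive, Positive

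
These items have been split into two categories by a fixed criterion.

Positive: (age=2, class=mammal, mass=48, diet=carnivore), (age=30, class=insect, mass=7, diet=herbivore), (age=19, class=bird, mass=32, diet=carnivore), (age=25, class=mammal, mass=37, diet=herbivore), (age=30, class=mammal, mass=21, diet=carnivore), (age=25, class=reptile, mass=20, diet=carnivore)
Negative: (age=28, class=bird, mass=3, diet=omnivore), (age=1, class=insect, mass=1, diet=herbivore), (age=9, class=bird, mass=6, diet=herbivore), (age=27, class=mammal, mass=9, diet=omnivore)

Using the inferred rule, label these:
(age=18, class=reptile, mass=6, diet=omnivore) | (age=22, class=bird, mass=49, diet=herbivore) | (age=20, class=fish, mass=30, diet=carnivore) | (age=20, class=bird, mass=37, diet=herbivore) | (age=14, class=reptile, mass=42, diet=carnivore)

Negative, Positive, Positive, Positive, Positive

Every 'Positive' example satisfies: mass = 7 OR mass ≥ 20. None of the 'Negative' examples do.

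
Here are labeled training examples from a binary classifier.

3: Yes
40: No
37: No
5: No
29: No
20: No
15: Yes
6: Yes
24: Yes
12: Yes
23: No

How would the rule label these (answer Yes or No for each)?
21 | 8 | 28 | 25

The common property of the 'Yes' items is: multiple of 3. No 'No' item has it.
Yes: 21, since 21 = 3·7. No: 8, since 8 = 3·2 + 2. No: 28, since 28 = 3·9 + 1. No: 25, since 25 = 3·8 + 1.

Yes, No, No, No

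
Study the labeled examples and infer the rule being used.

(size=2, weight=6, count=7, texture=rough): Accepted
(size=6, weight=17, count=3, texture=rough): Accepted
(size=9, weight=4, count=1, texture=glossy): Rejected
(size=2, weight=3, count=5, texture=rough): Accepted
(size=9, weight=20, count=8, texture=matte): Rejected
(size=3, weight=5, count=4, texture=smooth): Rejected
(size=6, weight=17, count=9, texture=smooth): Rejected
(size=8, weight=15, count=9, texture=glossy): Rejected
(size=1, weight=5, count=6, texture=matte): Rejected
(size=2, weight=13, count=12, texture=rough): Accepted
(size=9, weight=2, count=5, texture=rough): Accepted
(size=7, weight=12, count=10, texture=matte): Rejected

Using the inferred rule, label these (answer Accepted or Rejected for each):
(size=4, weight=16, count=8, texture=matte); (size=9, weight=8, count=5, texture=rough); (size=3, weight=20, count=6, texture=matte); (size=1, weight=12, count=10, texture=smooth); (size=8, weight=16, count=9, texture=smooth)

The rule appears to be: texture is rough.
(size=4, weight=16, count=8, texture=matte) → texture is matte → Rejected.
(size=9, weight=8, count=5, texture=rough) → texture is rough → Accepted.
(size=3, weight=20, count=6, texture=matte) → texture is matte → Rejected.
(size=1, weight=12, count=10, texture=smooth) → texture is smooth → Rejected.
(size=8, weight=16, count=9, texture=smooth) → texture is smooth → Rejected.

Rejected, Accepted, Rejected, Rejected, Rejected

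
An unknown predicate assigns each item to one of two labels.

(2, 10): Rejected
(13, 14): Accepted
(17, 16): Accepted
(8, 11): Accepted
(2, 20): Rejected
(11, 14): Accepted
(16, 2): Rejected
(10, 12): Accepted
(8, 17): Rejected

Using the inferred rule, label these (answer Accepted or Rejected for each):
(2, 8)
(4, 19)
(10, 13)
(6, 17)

'Accepted' ⟺ |first − second| ≤ 3.
(2, 8) — |2−8| = 6, hence Rejected. (4, 19) — |4−19| = 15, hence Rejected. (10, 13) — |10−13| = 3, hence Accepted. (6, 17) — |6−17| = 11, hence Rejected.

Rejected, Rejected, Accepted, Rejected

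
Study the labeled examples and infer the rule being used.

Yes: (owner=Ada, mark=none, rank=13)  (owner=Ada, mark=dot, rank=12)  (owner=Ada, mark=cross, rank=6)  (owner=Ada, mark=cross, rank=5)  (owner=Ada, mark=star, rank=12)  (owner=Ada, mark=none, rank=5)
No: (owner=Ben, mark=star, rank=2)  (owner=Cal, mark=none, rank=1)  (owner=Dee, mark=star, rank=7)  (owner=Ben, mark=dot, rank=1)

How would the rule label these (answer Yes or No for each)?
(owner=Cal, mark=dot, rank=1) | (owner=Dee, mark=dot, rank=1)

No, No

Checking candidate rules against both groups, what survives is: owner is Ada.
No: (owner=Cal, mark=dot, rank=1), since owner is Cal.
No: (owner=Dee, mark=dot, rank=1), since owner is Dee.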